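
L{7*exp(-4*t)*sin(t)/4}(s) 7/(4*((s + 4)^2 + 1))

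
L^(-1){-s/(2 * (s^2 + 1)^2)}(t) -t * sin(t)/4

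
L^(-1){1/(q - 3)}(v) exp(3*v)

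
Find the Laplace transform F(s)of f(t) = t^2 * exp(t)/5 2/(5 * (s - 1)^3)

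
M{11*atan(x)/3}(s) -11*pi*sec(pi*s/2)/(6*s)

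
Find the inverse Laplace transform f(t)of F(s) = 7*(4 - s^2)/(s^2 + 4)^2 -7*t*cos(2*t)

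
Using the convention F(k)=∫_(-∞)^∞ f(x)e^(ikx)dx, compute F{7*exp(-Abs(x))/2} 7/(k^2 + 1)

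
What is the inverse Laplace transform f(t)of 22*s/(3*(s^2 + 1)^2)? 11*t*sin(t)/3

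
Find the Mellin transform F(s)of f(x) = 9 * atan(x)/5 -9 * pi * sec(pi * s/2)/(10 * s)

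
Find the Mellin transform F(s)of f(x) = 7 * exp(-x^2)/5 7 * gamma(s/2)/10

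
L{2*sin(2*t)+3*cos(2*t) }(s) 3*s/(s^2+4)+4/(s^2+4) 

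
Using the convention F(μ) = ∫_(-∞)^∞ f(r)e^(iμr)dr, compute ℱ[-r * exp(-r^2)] -I * sqrt(pi) * μ * exp(-μ^2/4)/2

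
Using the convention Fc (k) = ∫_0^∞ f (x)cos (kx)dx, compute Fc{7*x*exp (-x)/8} 7*(1 - k^2)/ (8*(k^2 + 1)^2)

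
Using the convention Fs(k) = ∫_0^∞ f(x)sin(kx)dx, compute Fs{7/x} 7*pi/2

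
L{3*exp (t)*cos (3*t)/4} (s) 3*(s - 1)/ (4*( (s - 1)^2 + 9))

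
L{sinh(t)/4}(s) 1/(4 * (s^2-1))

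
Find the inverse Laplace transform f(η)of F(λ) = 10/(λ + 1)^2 10 * η * exp(-η)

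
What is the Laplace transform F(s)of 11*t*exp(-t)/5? 11/(5*(s + 1)^2)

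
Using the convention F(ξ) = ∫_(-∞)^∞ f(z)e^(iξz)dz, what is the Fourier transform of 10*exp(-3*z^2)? 10*sqrt(3)*sqrt(pi)*exp(-ξ^2/12)/3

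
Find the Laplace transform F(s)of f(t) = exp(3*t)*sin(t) 1/((s - 3)^2 + 1)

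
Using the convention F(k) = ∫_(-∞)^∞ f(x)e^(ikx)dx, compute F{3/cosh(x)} 3*pi/cosh(pi*k/2)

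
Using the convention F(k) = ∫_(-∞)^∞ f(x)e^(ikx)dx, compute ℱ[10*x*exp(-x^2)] 5*I*sqrt(pi)*k*exp(-k^2/4)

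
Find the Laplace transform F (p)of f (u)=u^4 24/p^5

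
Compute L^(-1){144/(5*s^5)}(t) 6*t^4/5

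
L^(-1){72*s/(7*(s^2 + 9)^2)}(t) 12*t*sin(3*t)/7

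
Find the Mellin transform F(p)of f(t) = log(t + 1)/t -pi*csc(pi*p)/(p - 1)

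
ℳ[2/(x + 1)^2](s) -2 * pi * (s - 1)/sin(pi * s)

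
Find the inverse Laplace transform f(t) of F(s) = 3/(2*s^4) t^3/4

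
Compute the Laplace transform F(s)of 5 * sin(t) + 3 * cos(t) 3 * s/(s^2 + 1) + 5/(s^2 + 1)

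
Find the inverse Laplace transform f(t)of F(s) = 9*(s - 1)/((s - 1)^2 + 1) 9*exp(t)*cos(t)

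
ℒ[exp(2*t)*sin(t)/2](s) 1/(2*((s - 2)^2 + 1))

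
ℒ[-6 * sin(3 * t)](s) -18/(s^2+9)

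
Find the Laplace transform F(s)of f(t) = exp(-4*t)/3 1/(3*(s+4))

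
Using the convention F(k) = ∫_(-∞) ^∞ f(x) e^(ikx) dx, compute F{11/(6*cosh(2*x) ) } 11*pi/(12*cosh(pi*k/4) ) 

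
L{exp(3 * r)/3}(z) 1/(3 * (z - 3))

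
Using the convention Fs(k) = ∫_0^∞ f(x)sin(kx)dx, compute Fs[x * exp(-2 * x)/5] 4 * k/(5 * (k^2 + 4)^2)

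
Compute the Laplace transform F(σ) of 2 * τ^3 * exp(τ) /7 12/(7 * (σ - 1) ^4) 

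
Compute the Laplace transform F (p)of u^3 6/p^4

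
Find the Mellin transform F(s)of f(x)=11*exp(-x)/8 11*gamma(s)/8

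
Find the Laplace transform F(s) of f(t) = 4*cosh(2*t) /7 4*s/(7*(s^2 - 4) ) 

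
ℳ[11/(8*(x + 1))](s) 11*pi*csc(pi*s)/8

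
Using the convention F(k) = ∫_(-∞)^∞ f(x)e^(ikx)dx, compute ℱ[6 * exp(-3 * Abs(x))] 36/(k^2 + 9)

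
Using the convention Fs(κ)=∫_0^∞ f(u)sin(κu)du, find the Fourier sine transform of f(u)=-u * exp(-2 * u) -4 * κ/(κ^2 + 4)^2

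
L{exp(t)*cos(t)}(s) (s - 1)/((s - 1)^2 + 1)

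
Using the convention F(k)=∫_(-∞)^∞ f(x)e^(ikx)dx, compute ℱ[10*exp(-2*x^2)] 5*sqrt(2)*sqrt(pi)*exp(-k^2/8)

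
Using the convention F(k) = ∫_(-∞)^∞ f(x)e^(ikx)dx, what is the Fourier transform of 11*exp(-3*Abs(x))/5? 66/(5*(k^2+9))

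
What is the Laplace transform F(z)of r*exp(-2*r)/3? 1/(3*(z + 2)^2)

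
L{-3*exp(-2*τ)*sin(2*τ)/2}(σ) -3/((σ + 2)^2 + 4)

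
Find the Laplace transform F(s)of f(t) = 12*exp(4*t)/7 12/(7*(s - 4))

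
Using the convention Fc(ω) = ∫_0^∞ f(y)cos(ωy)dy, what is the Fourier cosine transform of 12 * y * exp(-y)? 12 * (1 - ω^2)/(ω^2 + 1)^2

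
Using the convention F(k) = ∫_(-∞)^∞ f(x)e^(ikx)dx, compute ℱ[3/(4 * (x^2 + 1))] 3 * pi * exp(-Abs(k))/4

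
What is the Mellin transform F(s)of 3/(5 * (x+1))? 3 * pi * csc(pi * s)/5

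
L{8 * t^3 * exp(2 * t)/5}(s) 48/(5 * (s - 2)^4)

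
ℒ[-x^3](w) -6/w^4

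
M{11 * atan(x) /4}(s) -11 * pi * sec(pi * s/2) /(8 * s) 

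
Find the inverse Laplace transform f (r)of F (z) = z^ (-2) r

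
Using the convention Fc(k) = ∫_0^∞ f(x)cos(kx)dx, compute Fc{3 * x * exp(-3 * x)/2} 3 * (9 - k^2)/(2 * (k^2 + 9)^2)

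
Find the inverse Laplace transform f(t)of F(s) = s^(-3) t^2/2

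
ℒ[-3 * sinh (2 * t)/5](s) -6/ (5 * s^2 - 20)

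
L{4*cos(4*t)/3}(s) 4*s/(3*(s^2 + 16))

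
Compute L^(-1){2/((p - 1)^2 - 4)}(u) exp(u)*sinh(2*u)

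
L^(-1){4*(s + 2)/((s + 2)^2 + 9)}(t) 4*exp(-2*t)*cos(3*t)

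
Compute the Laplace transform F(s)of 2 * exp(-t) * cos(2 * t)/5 2 * (s + 1)/(5 * ((s + 1)^2 + 4))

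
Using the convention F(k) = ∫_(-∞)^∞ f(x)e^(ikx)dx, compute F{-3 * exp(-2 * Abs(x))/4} -3/(k^2+4)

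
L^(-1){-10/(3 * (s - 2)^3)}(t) -5 * t^2 * exp(2 * t)/3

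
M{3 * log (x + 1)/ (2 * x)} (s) -3 * pi * csc (pi * s)/ (2 * s - 2)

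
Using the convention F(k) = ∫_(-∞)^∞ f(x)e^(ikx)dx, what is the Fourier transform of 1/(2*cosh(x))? pi/(2*cosh(pi*k/2))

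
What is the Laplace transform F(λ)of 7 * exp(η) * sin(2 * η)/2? 7/((λ - 1)^2 + 4)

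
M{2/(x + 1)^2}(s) -2*pi*(s - 1)/sin(pi*s)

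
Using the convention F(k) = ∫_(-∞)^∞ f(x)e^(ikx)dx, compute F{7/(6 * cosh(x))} 7 * pi/(6 * cosh(pi * k/2))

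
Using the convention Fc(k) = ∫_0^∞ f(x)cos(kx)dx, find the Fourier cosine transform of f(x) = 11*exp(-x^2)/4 11*sqrt(pi)*exp(-k^2/4)/8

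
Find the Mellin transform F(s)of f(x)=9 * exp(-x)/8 9 * gamma(s)/8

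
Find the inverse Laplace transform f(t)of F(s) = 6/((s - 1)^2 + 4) 3 * exp(t) * sin(2 * t)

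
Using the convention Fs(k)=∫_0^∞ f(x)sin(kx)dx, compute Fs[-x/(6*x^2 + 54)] -pi*exp(-3*k)/12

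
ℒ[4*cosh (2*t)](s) 4*s/ (s^2 - 4)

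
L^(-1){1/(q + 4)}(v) exp(-4 * v)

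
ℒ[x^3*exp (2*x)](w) 6/ (w - 2)^4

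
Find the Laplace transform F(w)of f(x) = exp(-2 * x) 1/(w + 2)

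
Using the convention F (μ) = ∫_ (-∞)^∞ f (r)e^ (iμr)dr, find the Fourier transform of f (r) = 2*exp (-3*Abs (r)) 12/ (μ^2 + 9)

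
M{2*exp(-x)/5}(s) 2*gamma(s)/5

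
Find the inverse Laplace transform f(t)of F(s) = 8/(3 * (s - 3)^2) 8 * t * exp(3 * t)/3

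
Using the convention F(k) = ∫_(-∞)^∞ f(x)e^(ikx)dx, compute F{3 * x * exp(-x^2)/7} 3 * I * sqrt(pi) * k * exp(-k^2/4)/14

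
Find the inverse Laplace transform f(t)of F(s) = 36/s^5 3*t^4/2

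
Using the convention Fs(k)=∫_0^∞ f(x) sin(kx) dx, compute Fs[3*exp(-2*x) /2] 3*k/(2*(k^2 + 4) ) 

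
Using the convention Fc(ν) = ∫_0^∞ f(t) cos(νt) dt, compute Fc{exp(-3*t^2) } sqrt(3)*sqrt(pi)*exp(-ν^2/12) /6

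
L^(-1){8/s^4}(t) 4*t^3/3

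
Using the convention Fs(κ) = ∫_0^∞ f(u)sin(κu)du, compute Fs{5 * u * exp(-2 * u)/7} 20 * κ/(7 * (κ^2 + 4)^2)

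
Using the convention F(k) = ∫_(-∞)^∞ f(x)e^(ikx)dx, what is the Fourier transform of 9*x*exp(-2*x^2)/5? 9*sqrt(2)*I*sqrt(pi)*k*exp(-k^2/8)/40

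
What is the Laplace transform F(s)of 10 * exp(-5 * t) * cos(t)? 10 * (s + 5)/((s + 5)^2 + 1)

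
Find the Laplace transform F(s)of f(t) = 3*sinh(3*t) 9/(s^2 - 9)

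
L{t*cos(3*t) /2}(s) (s^2 - 9) /(2*(s^2 + 9) ^2) 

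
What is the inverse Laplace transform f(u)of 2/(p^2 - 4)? sinh(2 * u)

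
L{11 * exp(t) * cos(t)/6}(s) 11 * (s - 1)/(6 * ((s - 1)^2 + 1))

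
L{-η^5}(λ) -120/λ^6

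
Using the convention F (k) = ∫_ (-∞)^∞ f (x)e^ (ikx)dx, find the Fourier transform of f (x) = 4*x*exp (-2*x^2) sqrt (2)*I*sqrt (pi)*k*exp (-k^2/8)/2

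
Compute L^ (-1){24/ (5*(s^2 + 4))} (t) 12*sin (2*t)/5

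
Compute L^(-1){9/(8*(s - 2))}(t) 9*exp(2*t)/8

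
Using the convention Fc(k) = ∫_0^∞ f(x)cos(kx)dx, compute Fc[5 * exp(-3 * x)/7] 15/(7 * (k^2 + 9))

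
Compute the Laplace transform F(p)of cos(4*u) p/(p^2 + 16)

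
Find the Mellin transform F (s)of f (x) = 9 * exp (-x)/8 9 * gamma (s)/8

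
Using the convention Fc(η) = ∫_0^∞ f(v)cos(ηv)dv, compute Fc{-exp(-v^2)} -sqrt(pi) * exp(-η^2/4)/2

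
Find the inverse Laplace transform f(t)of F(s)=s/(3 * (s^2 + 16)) cos(4 * t)/3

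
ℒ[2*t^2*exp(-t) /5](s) 4/(5*(s + 1) ^3) 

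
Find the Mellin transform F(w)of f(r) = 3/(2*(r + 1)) 3*pi*csc(pi*w)/2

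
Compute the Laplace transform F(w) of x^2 2/w^3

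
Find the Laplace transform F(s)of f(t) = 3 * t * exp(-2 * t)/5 3/(5 * (s+2)^2)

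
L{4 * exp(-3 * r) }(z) 4/(z + 3) 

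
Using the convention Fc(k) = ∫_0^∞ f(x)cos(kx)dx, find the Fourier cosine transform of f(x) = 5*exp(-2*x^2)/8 5*sqrt(2)*sqrt(pi)*exp(-k^2/8)/32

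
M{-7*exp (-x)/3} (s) -7*gamma (s)/3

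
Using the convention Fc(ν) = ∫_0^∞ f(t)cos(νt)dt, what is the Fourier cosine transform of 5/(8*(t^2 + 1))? 5*pi*exp(-ν)/16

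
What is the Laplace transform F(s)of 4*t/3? 4/(3*s^2)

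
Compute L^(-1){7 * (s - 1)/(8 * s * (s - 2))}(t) 7 * exp(t) * cosh(t)/8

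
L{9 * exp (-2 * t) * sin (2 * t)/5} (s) 18/ (5 * ( (s + 2)^2 + 4))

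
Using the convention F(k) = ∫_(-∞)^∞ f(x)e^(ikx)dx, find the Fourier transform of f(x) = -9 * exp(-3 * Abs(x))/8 -27/(4 * k^2 + 36)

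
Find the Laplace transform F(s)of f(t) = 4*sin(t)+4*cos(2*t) 4/(s^2+1)+4*s/(s^2+4)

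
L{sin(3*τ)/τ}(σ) atan(3/σ)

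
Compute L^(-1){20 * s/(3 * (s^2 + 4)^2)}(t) 5 * t * sin(2 * t)/3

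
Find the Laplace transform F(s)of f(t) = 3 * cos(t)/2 3 * s/(2 * (s^2+1))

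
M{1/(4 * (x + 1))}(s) pi * csc(pi * s)/4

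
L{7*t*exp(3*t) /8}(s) 7/(8*(s - 3) ^2) 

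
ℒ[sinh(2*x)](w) 2/(w^2-4)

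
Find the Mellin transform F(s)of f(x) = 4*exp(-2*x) 2^(2 - s)*gamma(s)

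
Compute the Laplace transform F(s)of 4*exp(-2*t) 4/(s + 2)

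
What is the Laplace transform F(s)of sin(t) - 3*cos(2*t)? 1/(s^2+1) - 3*s/(s^2+4)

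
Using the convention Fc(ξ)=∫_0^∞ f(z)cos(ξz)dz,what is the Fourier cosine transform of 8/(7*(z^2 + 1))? 4*pi*exp(-ξ)/7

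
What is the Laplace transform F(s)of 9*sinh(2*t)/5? 18/(5*(s^2 - 4))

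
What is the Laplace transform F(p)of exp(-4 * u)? 1/(p + 4)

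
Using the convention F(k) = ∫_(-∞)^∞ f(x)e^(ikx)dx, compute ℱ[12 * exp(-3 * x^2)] 4 * sqrt(3) * sqrt(pi) * exp(-k^2/12)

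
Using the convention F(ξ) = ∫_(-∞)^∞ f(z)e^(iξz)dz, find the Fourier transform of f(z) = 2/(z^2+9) 2*pi*exp(-3*Abs(ξ))/3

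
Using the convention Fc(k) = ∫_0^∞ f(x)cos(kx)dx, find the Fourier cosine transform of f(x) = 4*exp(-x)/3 4/(3*(k^2 + 1))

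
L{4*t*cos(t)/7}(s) 4*(s^2 - 1)/(7*(s^2 + 1)^2)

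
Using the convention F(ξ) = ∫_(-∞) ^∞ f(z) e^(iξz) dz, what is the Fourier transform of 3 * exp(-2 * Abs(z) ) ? 12/(ξ^2 + 4) 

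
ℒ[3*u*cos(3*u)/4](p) 3*(p^2-9)/(4*(p^2 + 9)^2)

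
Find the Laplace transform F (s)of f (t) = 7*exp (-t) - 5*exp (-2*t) 7/ (s+1) - 5/ (s+2)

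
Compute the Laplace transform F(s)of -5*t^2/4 -5/(2*s^3)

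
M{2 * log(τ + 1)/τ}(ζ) -2 * pi * csc(pi * ζ)/(ζ - 1)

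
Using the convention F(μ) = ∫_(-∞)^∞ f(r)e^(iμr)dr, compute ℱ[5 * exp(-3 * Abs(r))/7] 30/(7 * (μ^2+9))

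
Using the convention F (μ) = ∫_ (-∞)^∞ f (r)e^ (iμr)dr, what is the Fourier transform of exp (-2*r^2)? sqrt (2)*sqrt (pi)*exp (-μ^2/8)/2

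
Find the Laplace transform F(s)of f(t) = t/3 1/(3*s^2)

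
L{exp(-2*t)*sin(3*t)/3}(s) 1/((s + 2)^2 + 9)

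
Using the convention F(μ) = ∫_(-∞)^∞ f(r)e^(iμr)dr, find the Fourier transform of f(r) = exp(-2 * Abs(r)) 4/(μ^2 + 4)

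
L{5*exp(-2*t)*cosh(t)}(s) 5*(s + 2)/((s + 2)^2 - 1)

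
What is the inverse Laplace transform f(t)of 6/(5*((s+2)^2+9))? 2*exp(-2*t)*sin(3*t)/5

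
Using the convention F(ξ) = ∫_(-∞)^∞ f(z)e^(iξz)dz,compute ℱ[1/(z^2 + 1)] pi*exp(-Abs(ξ))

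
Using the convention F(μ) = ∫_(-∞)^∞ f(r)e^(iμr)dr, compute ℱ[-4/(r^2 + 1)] -4*pi*exp(-Abs(μ))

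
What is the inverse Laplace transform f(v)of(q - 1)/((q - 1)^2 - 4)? exp(v) * cosh(2 * v)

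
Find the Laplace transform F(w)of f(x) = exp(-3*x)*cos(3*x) (w + 3)/((w + 3)^2 + 9)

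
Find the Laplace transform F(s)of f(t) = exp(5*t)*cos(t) (s - 5)/((s - 5)^2+1)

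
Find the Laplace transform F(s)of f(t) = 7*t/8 7/(8*s^2)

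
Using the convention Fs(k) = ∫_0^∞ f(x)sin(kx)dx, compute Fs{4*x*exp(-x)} 8*k/(k^2 + 1)^2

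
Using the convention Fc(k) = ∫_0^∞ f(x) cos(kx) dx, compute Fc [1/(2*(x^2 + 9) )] pi*exp(-3*k) /12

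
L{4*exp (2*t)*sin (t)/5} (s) 4/ (5*( (s - 2)^2 + 1))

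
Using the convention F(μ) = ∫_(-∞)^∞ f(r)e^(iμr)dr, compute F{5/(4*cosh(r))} 5*pi/(4*cosh(pi*μ/2))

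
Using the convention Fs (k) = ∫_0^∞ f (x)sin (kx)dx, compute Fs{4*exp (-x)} 4*k/ (k^2 + 1)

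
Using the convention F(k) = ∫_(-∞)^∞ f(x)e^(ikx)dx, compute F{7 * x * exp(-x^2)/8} 7 * I * sqrt(pi) * k * exp(-k^2/4)/16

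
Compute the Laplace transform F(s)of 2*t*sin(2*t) 8*s/(s^2 + 4)^2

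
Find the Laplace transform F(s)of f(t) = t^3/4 3/(2 * s^4)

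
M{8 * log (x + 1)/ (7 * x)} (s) -8 * pi * csc (pi * s)/ (7 * s - 7)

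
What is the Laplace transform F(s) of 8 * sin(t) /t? 8 * atan(1/s) 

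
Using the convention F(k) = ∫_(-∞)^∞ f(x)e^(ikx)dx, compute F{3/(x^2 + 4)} 3*pi*exp(-2*Abs(k))/2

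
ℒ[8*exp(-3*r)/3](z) 8/(3*(z+3))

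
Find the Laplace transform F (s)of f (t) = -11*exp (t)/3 -11/ (3*s - 3)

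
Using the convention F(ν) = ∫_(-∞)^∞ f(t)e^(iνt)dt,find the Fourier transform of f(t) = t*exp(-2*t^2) sqrt(2)*I*sqrt(pi)*ν*exp(-ν^2/8)/8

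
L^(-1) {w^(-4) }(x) x^3/6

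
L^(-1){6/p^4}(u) u^3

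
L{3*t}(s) 3/s^2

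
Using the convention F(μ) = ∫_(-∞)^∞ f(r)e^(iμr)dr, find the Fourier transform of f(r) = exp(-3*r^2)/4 sqrt(3)*sqrt(pi)*exp(-μ^2/12)/12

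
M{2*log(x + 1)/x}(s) -2*pi*csc(pi*s)/(s - 1)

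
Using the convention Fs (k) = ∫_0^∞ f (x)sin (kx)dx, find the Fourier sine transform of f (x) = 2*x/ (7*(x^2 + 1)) pi*exp (-k)/7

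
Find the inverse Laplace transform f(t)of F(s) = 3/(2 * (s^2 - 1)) 3 * sinh(t)/2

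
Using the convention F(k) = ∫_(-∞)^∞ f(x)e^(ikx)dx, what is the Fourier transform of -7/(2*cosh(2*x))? -7*pi/(4*cosh(pi*k/4))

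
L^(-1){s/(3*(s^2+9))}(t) cos(3*t)/3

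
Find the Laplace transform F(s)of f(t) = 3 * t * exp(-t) 3/(s + 1)^2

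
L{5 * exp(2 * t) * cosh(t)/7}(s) 5 * (s - 2)/(7 * ((s - 2)^2 - 1))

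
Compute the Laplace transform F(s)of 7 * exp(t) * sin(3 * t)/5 21/(5 * ((s - 1)^2+9))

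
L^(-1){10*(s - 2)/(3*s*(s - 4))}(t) 10*exp(2*t)*cosh(2*t)/3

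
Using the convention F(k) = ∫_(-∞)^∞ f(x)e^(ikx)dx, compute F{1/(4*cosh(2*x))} pi/(8*cosh(pi*k/4))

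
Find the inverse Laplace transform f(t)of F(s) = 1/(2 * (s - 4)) exp(4 * t)/2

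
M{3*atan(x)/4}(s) -3*pi*sec(pi*s/2)/(8*s)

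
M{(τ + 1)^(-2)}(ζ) (-pi * ζ + pi)/sin(pi * ζ)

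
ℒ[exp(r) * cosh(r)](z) (z - 1)/(z * (z - 2))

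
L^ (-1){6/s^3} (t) 3*t^2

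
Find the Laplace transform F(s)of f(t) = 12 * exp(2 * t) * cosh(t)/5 12 * (s - 2)/(5 * ((s - 2)^2 - 1))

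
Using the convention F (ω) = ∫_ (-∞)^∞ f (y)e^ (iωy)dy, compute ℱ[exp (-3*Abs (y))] 6/ (ω^2 + 9)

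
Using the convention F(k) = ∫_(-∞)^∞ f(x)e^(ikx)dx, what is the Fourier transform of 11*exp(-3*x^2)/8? 11*sqrt(3)*sqrt(pi)*exp(-k^2/12)/24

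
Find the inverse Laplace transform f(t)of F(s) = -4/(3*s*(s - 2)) -4*exp(t)*sinh(t)/3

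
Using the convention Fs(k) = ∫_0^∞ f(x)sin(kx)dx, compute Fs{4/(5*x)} 2*pi/5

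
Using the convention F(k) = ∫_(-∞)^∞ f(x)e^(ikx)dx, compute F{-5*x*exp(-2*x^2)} -5*sqrt(2)*I*sqrt(pi)*k*exp(-k^2/8)/8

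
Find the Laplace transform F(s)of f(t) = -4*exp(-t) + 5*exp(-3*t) 5/(s + 3)-4/(s + 1)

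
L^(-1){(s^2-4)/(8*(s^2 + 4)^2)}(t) t*cos(2*t)/8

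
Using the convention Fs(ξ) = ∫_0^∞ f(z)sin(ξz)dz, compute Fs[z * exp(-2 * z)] 4 * ξ/(ξ^2 + 4)^2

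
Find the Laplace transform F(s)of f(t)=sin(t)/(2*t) atan(1/s)/2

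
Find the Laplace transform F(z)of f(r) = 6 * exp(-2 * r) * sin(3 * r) 18/((z+2)^2+9)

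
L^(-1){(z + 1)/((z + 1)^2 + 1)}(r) exp(-r)*cos(r)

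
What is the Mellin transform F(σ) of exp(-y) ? gamma(σ) 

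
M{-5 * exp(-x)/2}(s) -5 * gamma(s)/2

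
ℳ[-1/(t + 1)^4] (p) pi*(p - 3)*(p - 2)*(p - 1)/(6*sin(pi*p))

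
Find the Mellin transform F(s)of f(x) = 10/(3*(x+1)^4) 5*gamma(s)*gamma(4 - s)/9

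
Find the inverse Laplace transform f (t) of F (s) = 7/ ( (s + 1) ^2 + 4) 7*exp (-t)*sin (2*t) /2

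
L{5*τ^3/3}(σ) 10/σ^4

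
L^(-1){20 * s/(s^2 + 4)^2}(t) 5 * t * sin(2 * t)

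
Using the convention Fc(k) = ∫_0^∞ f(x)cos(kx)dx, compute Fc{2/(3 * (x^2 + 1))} pi * exp(-k)/3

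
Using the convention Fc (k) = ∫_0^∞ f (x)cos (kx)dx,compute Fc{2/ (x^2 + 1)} pi * exp (-k)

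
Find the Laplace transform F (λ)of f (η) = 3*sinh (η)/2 3/ (2*(λ^2 - 1))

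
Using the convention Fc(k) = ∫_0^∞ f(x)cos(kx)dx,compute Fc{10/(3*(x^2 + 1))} 5*pi*exp(-k)/3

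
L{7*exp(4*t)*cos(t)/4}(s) 7*(s - 4)/(4*((s - 4)^2+1))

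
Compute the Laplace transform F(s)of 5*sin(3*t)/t 5*atan(3/s)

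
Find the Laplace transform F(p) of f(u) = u p^(-2) 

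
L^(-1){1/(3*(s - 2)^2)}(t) t*exp(2*t)/3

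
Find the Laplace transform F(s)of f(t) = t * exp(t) (s - 1)^(-2)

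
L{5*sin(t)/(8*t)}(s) 5*atan(1/s)/8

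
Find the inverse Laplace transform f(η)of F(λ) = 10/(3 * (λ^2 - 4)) 5 * sinh(2 * η)/3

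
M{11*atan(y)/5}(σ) -11*pi*sec(pi*σ/2)/(10*σ)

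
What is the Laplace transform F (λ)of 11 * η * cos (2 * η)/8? 11 * (λ^2 - 4)/ (8 * (λ^2 + 4)^2)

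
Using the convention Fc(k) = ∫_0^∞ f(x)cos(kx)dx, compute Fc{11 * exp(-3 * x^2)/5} 11 * sqrt(3) * sqrt(pi) * exp(-k^2/12)/30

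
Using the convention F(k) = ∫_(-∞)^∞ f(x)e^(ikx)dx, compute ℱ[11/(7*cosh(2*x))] 11*pi/(14*cosh(pi*k/4))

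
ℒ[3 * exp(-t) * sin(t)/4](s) 3/(4 * ((s + 1)^2 + 1))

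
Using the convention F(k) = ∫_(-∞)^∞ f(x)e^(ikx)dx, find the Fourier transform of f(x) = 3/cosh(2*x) 3*pi/(2*cosh(pi*k/4))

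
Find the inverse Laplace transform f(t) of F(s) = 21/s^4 7 * t^3/2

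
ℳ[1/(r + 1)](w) pi*csc(pi*w)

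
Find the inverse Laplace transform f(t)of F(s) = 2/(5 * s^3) t^2/5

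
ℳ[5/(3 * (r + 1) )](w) 5 * pi * csc(pi * w) /3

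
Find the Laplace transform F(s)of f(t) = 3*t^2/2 3/s^3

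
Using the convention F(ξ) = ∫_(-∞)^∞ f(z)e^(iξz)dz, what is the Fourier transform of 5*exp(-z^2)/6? 5*sqrt(pi)*exp(-ξ^2/4)/6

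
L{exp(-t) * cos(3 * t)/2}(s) (s + 1)/(2 * ((s + 1)^2 + 9))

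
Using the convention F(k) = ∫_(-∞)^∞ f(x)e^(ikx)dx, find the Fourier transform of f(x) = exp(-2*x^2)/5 sqrt(2)*sqrt(pi)*exp(-k^2/8)/10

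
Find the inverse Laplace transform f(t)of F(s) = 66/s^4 11 * t^3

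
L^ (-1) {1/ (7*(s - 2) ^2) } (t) t*exp (2*t) /7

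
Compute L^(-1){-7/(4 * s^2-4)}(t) -7 * sinh(t)/4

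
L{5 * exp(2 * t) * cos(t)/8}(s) 5 * (s - 2)/(8 * ((s - 2)^2 + 1))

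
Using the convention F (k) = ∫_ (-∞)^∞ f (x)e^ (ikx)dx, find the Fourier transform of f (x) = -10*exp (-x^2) -10*sqrt (pi)*exp (-k^2/4)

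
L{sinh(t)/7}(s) 1/(7 * (s^2 - 1))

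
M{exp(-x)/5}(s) gamma(s)/5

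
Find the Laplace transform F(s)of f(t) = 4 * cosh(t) 4 * s/(s^2 - 1)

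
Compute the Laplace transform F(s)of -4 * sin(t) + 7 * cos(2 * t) 7 * s/(s^2 + 4) - 4/(s^2 + 1)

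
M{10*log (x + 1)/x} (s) -10*pi*csc (pi*s)/ (s - 1)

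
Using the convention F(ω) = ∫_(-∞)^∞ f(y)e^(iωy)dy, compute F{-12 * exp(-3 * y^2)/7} -4 * sqrt(3) * sqrt(pi) * exp(-ω^2/12)/7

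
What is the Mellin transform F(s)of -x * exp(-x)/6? -gamma(s+1)/6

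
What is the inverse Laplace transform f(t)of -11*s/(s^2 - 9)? -11*cosh(3*t)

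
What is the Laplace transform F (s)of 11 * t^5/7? 1320/ (7 * s^6)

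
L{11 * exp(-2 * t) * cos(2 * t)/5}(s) 11 * (s + 2)/(5 * ((s + 2)^2 + 4))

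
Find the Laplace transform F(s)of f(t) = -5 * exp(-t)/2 -5/(2 * s + 2)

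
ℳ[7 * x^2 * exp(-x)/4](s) 7 * gamma(s + 2)/4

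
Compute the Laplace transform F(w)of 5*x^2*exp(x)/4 5/(2*(w - 1)^3)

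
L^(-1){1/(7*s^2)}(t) t/7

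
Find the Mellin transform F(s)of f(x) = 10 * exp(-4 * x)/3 10 * gamma(s)/(3 * 2^(2 * s))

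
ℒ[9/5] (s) 9/(5*s)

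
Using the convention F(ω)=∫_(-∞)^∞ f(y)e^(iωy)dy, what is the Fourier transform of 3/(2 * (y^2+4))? 3 * pi * exp(-2 * Abs(ω))/4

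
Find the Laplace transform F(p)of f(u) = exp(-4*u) 1/(p + 4)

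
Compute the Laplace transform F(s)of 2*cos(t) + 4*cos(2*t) 2*s/(s^2 + 1) + 4*s/(s^2 + 4)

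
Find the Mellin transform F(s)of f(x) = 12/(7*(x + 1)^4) 2*gamma(s)*gamma(4 - s)/7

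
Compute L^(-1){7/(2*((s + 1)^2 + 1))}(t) 7*exp(-t)*sin(t)/2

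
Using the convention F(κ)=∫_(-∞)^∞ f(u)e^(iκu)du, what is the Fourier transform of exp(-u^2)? sqrt(pi) * exp(-κ^2/4)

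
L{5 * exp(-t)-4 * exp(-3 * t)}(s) 5/(s + 1)-4/(s + 3)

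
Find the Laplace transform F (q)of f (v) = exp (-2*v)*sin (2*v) 2/ ( (q + 2)^2 + 4)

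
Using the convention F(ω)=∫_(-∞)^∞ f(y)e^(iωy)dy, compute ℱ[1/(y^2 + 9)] pi * exp(-3 * Abs(ω))/3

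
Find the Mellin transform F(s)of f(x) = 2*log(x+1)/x -2*pi*csc(pi*s)/(s - 1)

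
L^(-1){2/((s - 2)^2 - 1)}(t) 2 * exp(2 * t) * sinh(t)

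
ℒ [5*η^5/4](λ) 150/λ^6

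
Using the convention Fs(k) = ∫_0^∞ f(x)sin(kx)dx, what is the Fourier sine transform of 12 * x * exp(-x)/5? 24 * k/(5 * (k^2 + 1)^2)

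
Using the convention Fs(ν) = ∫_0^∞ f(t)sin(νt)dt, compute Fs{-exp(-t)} -ν/(ν^2 + 1)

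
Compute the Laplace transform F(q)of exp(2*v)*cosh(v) (q - 2)/((q - 2)^2 - 1)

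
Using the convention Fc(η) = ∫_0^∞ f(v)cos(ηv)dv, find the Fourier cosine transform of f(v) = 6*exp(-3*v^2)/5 sqrt(3)*sqrt(pi)*exp(-η^2/12)/5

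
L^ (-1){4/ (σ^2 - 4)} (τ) 2 * sinh (2 * τ)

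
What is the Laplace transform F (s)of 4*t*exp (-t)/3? 4/ (3*(s+1)^2)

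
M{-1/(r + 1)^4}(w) pi*(w - 3)*(w - 2)*(w - 1)/(6*sin(pi*w))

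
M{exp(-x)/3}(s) gamma(s)/3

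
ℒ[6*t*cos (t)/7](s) 6*(s^2 - 1)/ (7*(s^2 + 1)^2)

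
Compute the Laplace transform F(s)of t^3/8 3/(4 * s^4)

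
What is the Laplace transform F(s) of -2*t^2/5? -4/(5*s^3) 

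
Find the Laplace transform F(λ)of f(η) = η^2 2/λ^3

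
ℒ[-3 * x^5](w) -360/w^6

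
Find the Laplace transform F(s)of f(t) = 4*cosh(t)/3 4*s/(3*(s^2 - 1))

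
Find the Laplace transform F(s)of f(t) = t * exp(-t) (s + 1)^(-2)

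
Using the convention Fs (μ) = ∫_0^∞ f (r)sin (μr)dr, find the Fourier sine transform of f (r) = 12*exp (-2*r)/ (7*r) 12*atan (μ/2)/7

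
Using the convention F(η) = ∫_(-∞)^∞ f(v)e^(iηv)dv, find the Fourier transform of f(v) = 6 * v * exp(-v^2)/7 3 * I * sqrt(pi) * η * exp(-η^2/4)/7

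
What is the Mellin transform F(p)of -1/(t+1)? -pi * csc(pi * p)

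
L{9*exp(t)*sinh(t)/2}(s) 9/(2*s*(s - 2))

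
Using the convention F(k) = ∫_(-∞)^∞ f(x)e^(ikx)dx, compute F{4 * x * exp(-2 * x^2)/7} sqrt(2) * I * sqrt(pi) * k * exp(-k^2/8)/14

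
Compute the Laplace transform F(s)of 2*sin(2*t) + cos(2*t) 4/(s^2 + 4) + s/(s^2 + 4)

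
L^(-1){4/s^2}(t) 4 * t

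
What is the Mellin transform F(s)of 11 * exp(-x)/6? 11 * gamma(s)/6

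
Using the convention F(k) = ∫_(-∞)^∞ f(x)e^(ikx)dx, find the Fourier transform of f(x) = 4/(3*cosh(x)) 4*pi/(3*cosh(pi*k/2))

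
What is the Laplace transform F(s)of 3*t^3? 18/s^4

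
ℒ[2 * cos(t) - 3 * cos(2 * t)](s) 2 * s/(s^2 + 1) - 3 * s/(s^2 + 4)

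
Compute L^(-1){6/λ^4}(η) η^3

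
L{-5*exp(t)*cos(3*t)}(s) 5*(1 - s)/((s - 1)^2 + 9)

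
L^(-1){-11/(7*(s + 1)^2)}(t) -11*t*exp(-t)/7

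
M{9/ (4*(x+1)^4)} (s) 3*gamma (s)*gamma (4 - s)/8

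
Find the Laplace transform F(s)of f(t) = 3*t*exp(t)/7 3/(7*(s - 1)^2)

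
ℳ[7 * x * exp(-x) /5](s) 7 * gamma(s + 1) /5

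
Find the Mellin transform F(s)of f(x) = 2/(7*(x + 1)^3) pi*(s - 2)*(s - 1)/(7*sin(pi*s))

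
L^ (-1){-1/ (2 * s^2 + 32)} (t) -sin (4 * t)/8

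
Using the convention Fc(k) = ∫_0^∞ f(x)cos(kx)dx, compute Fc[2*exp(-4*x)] 8/(k^2+16)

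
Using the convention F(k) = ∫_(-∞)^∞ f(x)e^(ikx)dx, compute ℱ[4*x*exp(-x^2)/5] 2*I*sqrt(pi)*k*exp(-k^2/4)/5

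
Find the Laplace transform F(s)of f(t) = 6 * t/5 6/(5 * s^2)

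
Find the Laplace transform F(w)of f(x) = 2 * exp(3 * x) 2/(w - 3)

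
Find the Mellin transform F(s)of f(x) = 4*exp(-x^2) 2*gamma(s/2)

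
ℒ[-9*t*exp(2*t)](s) -9/(s - 2)^2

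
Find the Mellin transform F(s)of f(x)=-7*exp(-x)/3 -7*gamma(s)/3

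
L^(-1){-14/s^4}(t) -7 * t^3/3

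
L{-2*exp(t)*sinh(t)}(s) -2/(s*(s - 2))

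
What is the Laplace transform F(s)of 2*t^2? 4/s^3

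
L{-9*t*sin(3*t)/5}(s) -54*s/(5*(s^2+9)^2)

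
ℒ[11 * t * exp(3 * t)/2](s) 11/(2 * (s - 3)^2)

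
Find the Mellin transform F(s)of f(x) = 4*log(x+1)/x -4*pi*csc(pi*s)/(s - 1)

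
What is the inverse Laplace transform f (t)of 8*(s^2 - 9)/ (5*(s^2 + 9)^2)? 8*t*cos (3*t)/5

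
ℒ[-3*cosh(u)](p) -3*p/(p^2 - 1)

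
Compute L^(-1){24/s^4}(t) 4*t^3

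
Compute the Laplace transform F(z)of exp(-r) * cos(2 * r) (z + 1)/((z + 1)^2 + 4)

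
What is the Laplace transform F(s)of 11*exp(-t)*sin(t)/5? 11/(5*((s + 1)^2 + 1))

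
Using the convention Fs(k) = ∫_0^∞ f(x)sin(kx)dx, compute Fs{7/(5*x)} 7*pi/10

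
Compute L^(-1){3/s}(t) 3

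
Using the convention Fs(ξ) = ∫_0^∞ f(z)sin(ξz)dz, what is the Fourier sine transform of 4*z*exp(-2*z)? 16*ξ/(ξ^2 + 4)^2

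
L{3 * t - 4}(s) 3/s^2 - 4/s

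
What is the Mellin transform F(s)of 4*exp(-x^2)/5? 2*gamma(s/2)/5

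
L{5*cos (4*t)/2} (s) 5*s/ (2*(s^2 + 16))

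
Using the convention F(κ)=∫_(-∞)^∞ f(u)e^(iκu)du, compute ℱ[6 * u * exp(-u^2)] 3 * I * sqrt(pi) * κ * exp(-κ^2/4)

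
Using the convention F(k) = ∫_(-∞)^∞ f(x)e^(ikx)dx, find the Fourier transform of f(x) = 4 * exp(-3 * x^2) 4 * sqrt(3) * sqrt(pi) * exp(-k^2/12)/3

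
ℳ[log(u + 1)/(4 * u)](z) -pi * csc(pi * z)/(4 * z - 4)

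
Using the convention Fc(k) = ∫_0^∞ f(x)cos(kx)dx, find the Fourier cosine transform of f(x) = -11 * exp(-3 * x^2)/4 -11 * sqrt(3) * sqrt(pi) * exp(-k^2/12)/24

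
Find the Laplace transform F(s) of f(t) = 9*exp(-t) 9/(s + 1) 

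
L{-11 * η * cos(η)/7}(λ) 11 * (1 - λ^2)/(7 * (λ^2 + 1)^2)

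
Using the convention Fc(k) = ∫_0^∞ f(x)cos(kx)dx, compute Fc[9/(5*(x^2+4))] 9*pi*exp(-2*k)/20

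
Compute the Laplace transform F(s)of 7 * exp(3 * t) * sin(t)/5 7/(5 * ((s - 3)^2 + 1))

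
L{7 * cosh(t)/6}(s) 7 * s/(6 * (s^2-1))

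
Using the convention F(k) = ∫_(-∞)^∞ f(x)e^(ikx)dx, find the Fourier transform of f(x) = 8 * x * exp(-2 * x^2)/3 sqrt(2) * I * sqrt(pi) * k * exp(-k^2/8)/3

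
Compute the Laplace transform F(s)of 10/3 10/(3*s)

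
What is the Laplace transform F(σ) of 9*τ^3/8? 27/(4*σ^4) 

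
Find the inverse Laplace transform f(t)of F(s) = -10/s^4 -5*t^3/3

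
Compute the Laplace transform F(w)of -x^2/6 -1/(3*w^3)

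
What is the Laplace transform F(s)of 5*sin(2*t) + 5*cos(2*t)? 5*s/(s^2 + 4) + 10/(s^2 + 4)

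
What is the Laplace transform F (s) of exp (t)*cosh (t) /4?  (s - 1) / (4*s*(s - 2) ) 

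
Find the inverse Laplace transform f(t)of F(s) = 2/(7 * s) 2/7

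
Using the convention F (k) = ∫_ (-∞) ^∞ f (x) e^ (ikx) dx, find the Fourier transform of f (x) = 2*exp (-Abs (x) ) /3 4/ (3*(k^2 + 1) ) 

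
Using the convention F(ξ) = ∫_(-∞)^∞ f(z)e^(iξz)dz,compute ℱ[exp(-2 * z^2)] sqrt(2) * sqrt(pi) * exp(-ξ^2/8)/2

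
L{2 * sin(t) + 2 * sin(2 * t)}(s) 2/(s^2 + 1) + 4/(s^2 + 4)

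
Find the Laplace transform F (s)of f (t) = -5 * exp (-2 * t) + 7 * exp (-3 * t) 7/ (s + 3) - 5/ (s + 2)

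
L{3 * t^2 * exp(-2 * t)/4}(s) 3/(2 * (s + 2)^3)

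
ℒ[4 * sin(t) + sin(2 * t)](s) 2/(s^2 + 4) + 4/(s^2 + 1)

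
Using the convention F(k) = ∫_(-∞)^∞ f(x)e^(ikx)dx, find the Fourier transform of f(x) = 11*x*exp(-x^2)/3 11*I*sqrt(pi)*k*exp(-k^2/4)/6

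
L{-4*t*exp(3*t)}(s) -4/(s - 3)^2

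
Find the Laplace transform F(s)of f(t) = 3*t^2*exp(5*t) 6/(s - 5)^3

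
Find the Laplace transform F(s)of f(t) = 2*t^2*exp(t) 4/(s - 1)^3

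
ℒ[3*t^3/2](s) 9/s^4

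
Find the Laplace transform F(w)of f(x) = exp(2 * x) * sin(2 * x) 2/((w - 2)^2+4)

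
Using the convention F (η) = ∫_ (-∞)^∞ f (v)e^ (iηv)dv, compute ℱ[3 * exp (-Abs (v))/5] 6/ (5 * (η^2 + 1))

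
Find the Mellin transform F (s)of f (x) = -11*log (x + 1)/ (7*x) 11*pi*csc (pi*s)/ (7*(s - 1))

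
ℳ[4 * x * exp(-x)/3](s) 4 * gamma(s + 1)/3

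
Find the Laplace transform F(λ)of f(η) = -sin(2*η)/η -atan(2/λ)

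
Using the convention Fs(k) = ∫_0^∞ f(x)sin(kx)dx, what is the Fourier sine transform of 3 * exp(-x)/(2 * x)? 3 * atan(k)/2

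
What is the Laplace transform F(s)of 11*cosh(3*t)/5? 11*s/(5*(s^2 - 9))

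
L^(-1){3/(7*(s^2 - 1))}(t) 3*sinh(t)/7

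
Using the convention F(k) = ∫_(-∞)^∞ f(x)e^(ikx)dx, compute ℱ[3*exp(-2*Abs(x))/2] 6/(k^2 + 4)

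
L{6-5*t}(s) 6/s - 5/s^2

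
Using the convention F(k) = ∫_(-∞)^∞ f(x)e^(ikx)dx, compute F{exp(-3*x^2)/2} sqrt(3)*sqrt(pi)*exp(-k^2/12)/6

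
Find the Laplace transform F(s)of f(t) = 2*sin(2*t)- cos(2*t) 4/(s^2 + 4)- s/(s^2 + 4)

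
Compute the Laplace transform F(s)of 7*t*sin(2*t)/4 7*s/(s^2 + 4)^2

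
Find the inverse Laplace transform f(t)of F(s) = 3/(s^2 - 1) 3*sinh(t)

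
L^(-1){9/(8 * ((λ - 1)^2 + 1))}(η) 9 * exp(η) * sin(η)/8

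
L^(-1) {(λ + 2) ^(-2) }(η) η * exp(-2 * η) 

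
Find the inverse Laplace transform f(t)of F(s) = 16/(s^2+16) 4*sin(4*t)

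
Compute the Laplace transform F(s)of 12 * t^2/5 24/(5 * s^3)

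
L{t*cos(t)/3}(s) (s^2 - 1)/(3*(s^2+1)^2)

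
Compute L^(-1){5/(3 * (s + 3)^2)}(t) 5 * t * exp(-3 * t)/3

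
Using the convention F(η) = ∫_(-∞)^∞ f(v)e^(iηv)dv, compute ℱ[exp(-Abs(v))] 2/(η^2 + 1)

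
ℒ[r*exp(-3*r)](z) (z+3) ^(-2) 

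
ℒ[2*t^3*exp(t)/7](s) 12/(7*(s - 1)^4)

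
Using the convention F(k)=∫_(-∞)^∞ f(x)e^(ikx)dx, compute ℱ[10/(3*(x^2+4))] 5*pi*exp(-2*Abs(k))/3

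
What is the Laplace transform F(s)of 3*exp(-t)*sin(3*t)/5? 9/(5*((s + 1)^2 + 9))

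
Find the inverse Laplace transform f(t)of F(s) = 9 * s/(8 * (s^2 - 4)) 9 * cosh(2 * t)/8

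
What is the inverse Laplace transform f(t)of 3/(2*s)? 3/2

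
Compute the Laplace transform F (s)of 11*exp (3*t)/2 11/ (2*(s - 3))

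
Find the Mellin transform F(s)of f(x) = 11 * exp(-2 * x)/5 11 * gamma(s)/(5 * 2^s)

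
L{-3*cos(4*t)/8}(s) -3*s/(8*s^2 + 128)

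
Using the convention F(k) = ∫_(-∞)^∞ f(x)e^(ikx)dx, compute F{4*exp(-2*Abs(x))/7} 16/(7*(k^2 + 4))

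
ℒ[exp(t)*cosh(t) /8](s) (s - 1) /(8*s*(s - 2) ) 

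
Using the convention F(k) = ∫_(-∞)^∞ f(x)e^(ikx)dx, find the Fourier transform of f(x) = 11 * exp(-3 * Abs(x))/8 33/(4 * (k^2 + 9))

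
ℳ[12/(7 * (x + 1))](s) 12 * pi * csc(pi * s)/7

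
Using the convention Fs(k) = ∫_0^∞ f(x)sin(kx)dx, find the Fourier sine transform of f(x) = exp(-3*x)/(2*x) atan(k/3)/2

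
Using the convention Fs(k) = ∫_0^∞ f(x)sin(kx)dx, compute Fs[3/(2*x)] 3*pi/4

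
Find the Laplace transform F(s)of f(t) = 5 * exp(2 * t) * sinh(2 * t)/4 5/(2 * s * (s - 4))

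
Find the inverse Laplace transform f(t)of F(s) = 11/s 11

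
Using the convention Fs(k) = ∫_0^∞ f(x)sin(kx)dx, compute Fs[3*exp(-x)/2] 3*k/(2*(k^2+1))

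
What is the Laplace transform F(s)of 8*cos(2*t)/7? 8*s/(7*(s^2 + 4))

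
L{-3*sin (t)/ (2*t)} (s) -3*atan (1/s)/2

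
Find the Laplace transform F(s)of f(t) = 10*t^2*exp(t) 20/(s - 1)^3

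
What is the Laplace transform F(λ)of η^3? 6/λ^4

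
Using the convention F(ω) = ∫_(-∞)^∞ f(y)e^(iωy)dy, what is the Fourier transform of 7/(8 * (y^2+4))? 7 * pi * exp(-2 * Abs(ω))/16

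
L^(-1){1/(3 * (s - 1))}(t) exp(t)/3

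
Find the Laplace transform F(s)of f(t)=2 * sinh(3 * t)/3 2/(s^2 - 9)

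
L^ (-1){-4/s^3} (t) -2 * t^2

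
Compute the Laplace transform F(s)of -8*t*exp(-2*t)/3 -8/(3*(s + 2)^2)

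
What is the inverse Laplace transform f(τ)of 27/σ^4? 9 * τ^3/2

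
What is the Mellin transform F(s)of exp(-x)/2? gamma(s)/2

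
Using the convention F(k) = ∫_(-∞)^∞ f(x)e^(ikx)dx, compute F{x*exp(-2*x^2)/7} sqrt(2)*I*sqrt(pi)*k*exp(-k^2/8)/56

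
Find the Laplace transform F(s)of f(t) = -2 -2/s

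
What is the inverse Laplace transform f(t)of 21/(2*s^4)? 7*t^3/4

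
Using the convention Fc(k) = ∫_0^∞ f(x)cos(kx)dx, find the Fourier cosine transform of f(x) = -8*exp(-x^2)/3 -4*sqrt(pi)*exp(-k^2/4)/3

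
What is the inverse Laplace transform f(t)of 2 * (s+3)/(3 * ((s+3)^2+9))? 2 * exp(-3 * t) * cos(3 * t)/3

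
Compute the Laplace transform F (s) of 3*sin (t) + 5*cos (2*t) 5*s/ (s^2 + 4) + 3/ (s^2 + 1) 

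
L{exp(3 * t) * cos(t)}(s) (s - 3)/((s - 3)^2 + 1)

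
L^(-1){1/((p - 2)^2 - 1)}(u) exp(2 * u) * sinh(u)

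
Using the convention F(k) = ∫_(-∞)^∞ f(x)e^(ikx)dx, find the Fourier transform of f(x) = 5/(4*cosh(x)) 5*pi/(4*cosh(pi*k/2))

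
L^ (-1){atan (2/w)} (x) sin (2 * x)/x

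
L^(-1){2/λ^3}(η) η^2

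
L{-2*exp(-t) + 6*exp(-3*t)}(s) 6/(s + 3) - 2/(s + 1)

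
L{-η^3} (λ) -6/λ^4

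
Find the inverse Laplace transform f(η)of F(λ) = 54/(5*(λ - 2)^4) 9*η^3*exp(2*η)/5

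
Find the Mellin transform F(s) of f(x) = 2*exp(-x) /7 2*gamma(s) /7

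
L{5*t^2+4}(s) 10/s^3+4/s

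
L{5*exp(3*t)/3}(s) 5/(3*(s - 3))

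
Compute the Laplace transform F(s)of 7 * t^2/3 14/(3 * s^3)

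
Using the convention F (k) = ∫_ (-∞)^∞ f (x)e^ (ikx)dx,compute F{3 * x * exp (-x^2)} 3 * I * sqrt (pi) * k * exp (-k^2/4)/2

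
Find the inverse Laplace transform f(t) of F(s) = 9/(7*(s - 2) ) 9*exp(2*t) /7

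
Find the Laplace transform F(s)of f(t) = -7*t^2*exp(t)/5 -14/(5*(s - 1)^3)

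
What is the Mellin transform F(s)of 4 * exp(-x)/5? 4 * gamma(s)/5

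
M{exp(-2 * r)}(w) gamma(w)/2^w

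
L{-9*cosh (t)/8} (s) -9*s/ (8*s^2-8)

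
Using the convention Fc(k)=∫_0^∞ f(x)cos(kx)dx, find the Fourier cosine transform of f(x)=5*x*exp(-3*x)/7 5*(9 - k^2)/(7*(k^2+9)^2)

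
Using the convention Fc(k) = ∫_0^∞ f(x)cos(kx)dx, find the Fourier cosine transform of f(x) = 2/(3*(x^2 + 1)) pi*exp(-k)/3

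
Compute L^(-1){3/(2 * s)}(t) 3/2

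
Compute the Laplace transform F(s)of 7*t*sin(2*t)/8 7*s/(2*(s^2 + 4)^2)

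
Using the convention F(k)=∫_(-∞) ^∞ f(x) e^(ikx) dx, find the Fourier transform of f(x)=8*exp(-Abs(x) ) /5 16/(5*(k^2+1) ) 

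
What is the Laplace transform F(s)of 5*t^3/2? 15/s^4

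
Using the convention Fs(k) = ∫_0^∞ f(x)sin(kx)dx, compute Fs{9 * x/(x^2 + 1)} 9 * pi * exp(-k)/2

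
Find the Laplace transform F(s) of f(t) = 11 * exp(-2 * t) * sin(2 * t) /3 22/(3 * ((s + 2) ^2 + 4) ) 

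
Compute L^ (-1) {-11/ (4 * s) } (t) -11/4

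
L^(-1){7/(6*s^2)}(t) 7*t/6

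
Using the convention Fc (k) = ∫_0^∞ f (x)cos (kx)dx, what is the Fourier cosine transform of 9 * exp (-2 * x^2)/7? 9 * sqrt (2) * sqrt (pi) * exp (-k^2/8)/28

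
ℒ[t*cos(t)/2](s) (s^2 - 1)/(2*(s^2 + 1)^2)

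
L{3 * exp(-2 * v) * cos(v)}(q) 3 * (q + 2)/((q + 2)^2 + 1)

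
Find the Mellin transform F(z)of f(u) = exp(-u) gamma(z)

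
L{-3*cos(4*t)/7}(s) -3*s/(7*s^2 + 112)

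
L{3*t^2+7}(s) 7/s+6/s^3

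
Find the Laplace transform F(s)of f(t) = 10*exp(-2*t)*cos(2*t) 10*(s+2)/((s+2)^2+4)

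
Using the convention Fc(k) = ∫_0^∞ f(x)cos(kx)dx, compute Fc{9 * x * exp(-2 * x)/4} 9 * (4 - k^2)/(4 * (k^2 + 4)^2)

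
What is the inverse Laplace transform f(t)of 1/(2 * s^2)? t/2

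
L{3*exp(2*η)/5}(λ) 3/(5*(λ - 2))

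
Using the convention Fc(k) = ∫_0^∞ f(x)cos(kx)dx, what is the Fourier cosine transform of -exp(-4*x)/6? -2/(3*k^2 + 48)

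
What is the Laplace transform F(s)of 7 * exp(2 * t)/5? 7/(5 * (s - 2))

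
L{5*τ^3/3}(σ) 10/σ^4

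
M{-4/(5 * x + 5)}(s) -4 * pi * csc(pi * s)/5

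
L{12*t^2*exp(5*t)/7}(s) 24/(7*(s - 5)^3)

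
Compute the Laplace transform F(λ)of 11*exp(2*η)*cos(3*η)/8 11*(λ - 2)/(8*((λ - 2)^2 + 9))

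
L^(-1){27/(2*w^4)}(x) 9*x^3/4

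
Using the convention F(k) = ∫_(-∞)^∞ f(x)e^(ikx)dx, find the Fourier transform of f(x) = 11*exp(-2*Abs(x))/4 11/(k^2 + 4)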